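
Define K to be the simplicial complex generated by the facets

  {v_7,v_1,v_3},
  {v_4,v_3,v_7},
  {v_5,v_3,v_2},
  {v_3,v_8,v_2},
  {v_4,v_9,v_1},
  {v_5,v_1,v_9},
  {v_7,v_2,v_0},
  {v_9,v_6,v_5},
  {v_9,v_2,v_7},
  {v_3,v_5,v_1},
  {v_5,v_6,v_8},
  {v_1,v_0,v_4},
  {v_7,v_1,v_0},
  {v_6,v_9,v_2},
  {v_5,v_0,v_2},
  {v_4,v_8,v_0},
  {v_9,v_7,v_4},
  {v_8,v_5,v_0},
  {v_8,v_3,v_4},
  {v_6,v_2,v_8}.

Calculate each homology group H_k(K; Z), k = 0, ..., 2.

H_0 = Z,  H_1 = Z ⊕ Z/2Z,  H_2 = 0.

Fix the vertex order v_0 < v_1 < v_2 < v_3 < v_4 < v_5 < v_6 < v_7 < v_8 < v_9 and write every simplex with vertices in increasing order. Then dim K = 2 and the simplices of K are:

  0-simplices (10): [v_0], [v_1], [v_2], [v_3], [v_4], [v_5], [v_6], [v_7], [v_8], [v_9]
  1-simplices (30): (30 of them)
  2-simplices (20): (20 of them)

giving chain groups C_0 ≅ Z^10, C_1 ≅ Z^30, C_2 ≅ Z^20.

∂_1: C_1 → C_0 is given by ∂[p,q] = [q] − [p]. For instance
  ∂[v_2,v_7] = [v_7] − [v_2].
As a 10×30 matrix over Z this has rank 9, with invariant factors (1,1,1,1,1,1,1,1,1).

∂_2: C_2 → C_1 maps a triangle to the signed sum of its edges. For instance
  ∂[v_0,v_2,v_5] = [v_2,v_5] − [v_0,v_5] + [v_0,v_2],
  ∂[v_2,v_6,v_8] = [v_6,v_8] − [v_2,v_8] + [v_2,v_6].
The 30×20 boundary matrix has rank 20 and Smith normal form diag(1,1,1,1,1,1,1,1,1,1,1,1,1,1,1,1,1,1,1,2).

Computing H_k = (kernel of ∂_k) / (image of ∂_{k+1}):

  H_0: rank C_0 − rank ∂_1 = 10 − 9 = 1, and the invariant factors of ∂_1 are all 1, so H_0 = Z.
  H_1: rank ker ∂_1 − rank ∂_2 = (30 − 9) − 20 = 1, and ∂_2 has invariant factor 2 > 1, so H_1 = Z ⊕ Z/2Z.
  H_2: rank ker ∂_2 − rank ∂_3 = (20 − 20) − 0 = 0, and there is no ∂_3, so H_2 = 0.

As a check, the Euler characteristic is 10 − 30 + 20 = 0, which agrees with 1 − 1 + 0 = 0.
(K is a triangulation of the Klein bottle.)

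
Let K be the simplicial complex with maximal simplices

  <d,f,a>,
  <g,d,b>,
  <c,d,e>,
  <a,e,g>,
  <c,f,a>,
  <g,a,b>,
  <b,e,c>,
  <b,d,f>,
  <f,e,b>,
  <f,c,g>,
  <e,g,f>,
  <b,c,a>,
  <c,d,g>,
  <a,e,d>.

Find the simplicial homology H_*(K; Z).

Take the total order a < b < c < d < e < f < g on the vertex set. Then K (dimension 2) consists of the simplices:

  0-simplices (7): a, b, c, d, e, f, g
  1-simplices (21): ab, ac, ad, ae, af, ag, bc, bd, be, bf, bg, cd, ce, cf, cg, de, df, dg, ef, eg, fg
  2-simplices (14): abc, abg, acf, ade, adf, aeg, bce, bdf, bdg, bef, cde, cdg, cfg, efg

so the chain groups are C_0 ≅ Z^7, C_1 ≅ Z^21, C_2 ≅ Z^14.

∂_1: C_1 → C_0 maps an edge to its endpoints' difference, ∂[p,q] = q − p. For instance
  ∂dg = g − d.
As a 7×21 matrix over Z this has rank 6, with invariant factors (1,1,1,1,1,1).

∂_2: C_2 → C_1 acts by ∂[p,q,r] = [q,r] − [p,r] + [p,q]. For instance
  ∂efg = fg − eg + ef,
  ∂acf = cf − af + ac.
The 21×14 boundary matrix has rank 13 and Smith normal form diag(1,1,1,1,1,1,1,1,1,1,1,1,1).

Computing H_k = (kernel of ∂_k) / (image of ∂_{k+1}):

  H_0: rank C_0 − rank ∂_1 = 7 − 6 = 1, and the invariant factors of ∂_1 are all 1, so H_0 ≅ Z.
  H_1: rank ker ∂_1 − rank ∂_2 = (21 − 6) − 13 = 2, and the invariant factors of ∂_2 are all 1, so H_1 ≅ Z^2.
  H_2: rank ker ∂_2 − rank ∂_3 = (14 − 13) − 0 = 1, and there is no ∂_3, so H_2 ≅ Z.

H_0 ≅ Z,  H_1 ≅ Z^2,  H_2 ≅ Z.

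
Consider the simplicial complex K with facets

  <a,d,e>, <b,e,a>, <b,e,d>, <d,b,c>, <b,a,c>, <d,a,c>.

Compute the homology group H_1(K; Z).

H_1 ≅ 0.

Take the total order a < b < c < d < e on the vertex set. Then K (dimension 2) consists of the simplices:

  0-simplices (5): a, b, c, d, e
  1-simplices (9): ab, ac, ad, ae, bc, bd, be, cd, de
  2-simplices (6): abc, abe, acd, ade, bcd, bde

Hence C_0 ≅ Z^5, C_1 ≅ Z^9, C_2 ≅ Z^6.

The boundary map ∂_1: C_1 → C_0 maps an edge to its endpoints' difference, ∂[p,q] = q − p.
This gives a 5×9 integer matrix of rank 4; reducing to Smith normal form yields diagonal entries (1,1,1,1).

Boundary ∂_2: C_2 → C_1 acts by ∂[p,q,r] = [q,r] − [p,r] + [p,q]. For instance
  ∂abc = bc − ac + ab,
  ∂ade = de − ae + ad.
The resulting 9×6 matrix has rank 5, and its Smith normal form has invariant factors (1,1,1,1,1).

From H_k ≅ ker(∂_k) / im(∂_{k+1}) we obtain:

  H_1: rank ker ∂_1 − rank ∂_2 = (9 − 4) − 5 = 0, and the invariant factors of ∂_2 are all 1, so H_1 ≅ 0.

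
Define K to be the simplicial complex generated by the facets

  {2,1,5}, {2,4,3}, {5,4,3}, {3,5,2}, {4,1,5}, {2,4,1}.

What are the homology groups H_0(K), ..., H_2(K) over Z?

H_0 ≅ Z,  H_1 = 0,  H_2 ≅ Z.

We work with the vertex ordering 1 < 2 < 3 < 4 < 5. The simplices of K, each written with vertices in increasing order, are:

  0-simplices (5): [1], [2], [3], [4], [5]
  1-simplices (9): [1,2], [1,4], [1,5], [2,3], [2,4], [2,5], [3,4], [3,5], [4,5]
  2-simplices (6): [1,2,4], [1,2,5], [1,4,5], [2,3,4], [2,3,5], [3,4,5]

so the chain groups are C_0 ≅ Z^5, C_1 ≅ Z^9, C_2 ≅ Z^6.

∂_1: C_1 → C_0 sends each edge [p,q] (with p < q) to q − p. For instance
  ∂[2,3] = [3] − [2].
The 5×9 boundary matrix has rank 4 and Smith normal form diag(1,1,1,1).

The boundary map ∂_2: C_2 → C_1 acts by ∂[p,q,r] = [q,r] − [p,r] + [p,q]. For instance
  ∂[1,2,5] = [2,5] − [1,5] + [1,2],
  ∂[2,3,5] = [3,5] − [2,5] + [2,3].
The resulting 9×6 matrix has rank 5, and its Smith normal form has invariant factors (1,1,1,1,1).

Now H_k = ker ∂_k / im ∂_{k+1}, so:

  H_0: rank C_0 − rank ∂_1 = 5 − 4 = 1, and the invariant factors of ∂_1 are all 1, so H_0 ≅ Z.
  H_1: rank ker ∂_1 − rank ∂_2 = (9 − 4) − 5 = 0, and the invariant factors of ∂_2 are all 1, so H_1 ≅ 0.
  H_2: rank ker ∂_2 − rank ∂_3 = (6 − 5) − 0 = 1, and there is no ∂_3, so H_2 ≅ Z.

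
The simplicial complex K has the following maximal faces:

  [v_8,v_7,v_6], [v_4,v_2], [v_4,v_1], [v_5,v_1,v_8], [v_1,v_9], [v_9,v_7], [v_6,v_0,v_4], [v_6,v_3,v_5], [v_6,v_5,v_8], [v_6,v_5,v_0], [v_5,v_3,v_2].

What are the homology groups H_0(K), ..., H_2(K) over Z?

H_0 ≅ Z,  H_1 ≅ Z^3,  H_2 = 0.

Fix the vertex order v_0 < v_1 < v_2 < v_3 < v_4 < v_5 < v_6 < v_7 < v_8 < v_9 and write every simplex with vertices in increasing order. Then dim K = 2 and the simplices of K are:

  0-simplices (10): [v_0], [v_1], [v_2], [v_3], [v_4], [v_5], [v_6], [v_7], [v_8], [v_9]
  1-simplices (19): (19 of them)
  2-simplices (7): [v_0,v_4,v_6], [v_0,v_5,v_6], [v_1,v_5,v_8], [v_2,v_3,v_5], [v_3,v_5,v_6], [v_5,v_6,v_8], [v_6,v_7,v_8]

so the chain groups are C_0 ≅ Z^10, C_1 ≅ Z^19, C_2 ≅ Z^7.

Boundary ∂_1: C_1 → C_0 maps an edge to its endpoints' difference, ∂[p,q] = q − p. For instance
  ∂[v_0,v_4] = [v_4] − [v_0].
The resulting 10×19 matrix has rank 9, and its Smith normal form has invariant factors (1,1,1,1,1,1,1,1,1).

The boundary map ∂_2: C_2 → C_1 sends each 2-simplex [p,q,r] to [q,r] − [p,r] + [p,q]. For instance
  ∂[v_2,v_3,v_5] = [v_3,v_5] − [v_2,v_5] + [v_2,v_3],
  ∂[v_1,v_5,v_8] = [v_5,v_8] − [v_1,v_8] + [v_1,v_5].
This gives a 19×7 integer matrix of rank 7; reducing to Smith normal form yields diagonal entries (1,1,1,1,1,1,1).

Now H_k = ker ∂_k / im ∂_{k+1}, so:

  H_0: rank C_0 − rank ∂_1 = 10 − 9 = 1, and the invariant factors of ∂_1 are all 1, so H_0 = Z.
  H_1: rank ker ∂_1 − rank ∂_2 = (19 − 9) − 7 = 3, and the invariant factors of ∂_2 are all 1, so H_1 = Z^3.
  H_2: rank ker ∂_2 − rank ∂_3 = (7 − 7) − 0 = 0, and there is no ∂_3, so H_2 = 0.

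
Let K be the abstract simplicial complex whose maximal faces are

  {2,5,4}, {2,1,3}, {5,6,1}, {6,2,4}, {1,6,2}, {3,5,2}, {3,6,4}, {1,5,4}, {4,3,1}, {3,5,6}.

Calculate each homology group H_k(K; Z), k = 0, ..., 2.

Take the total order 1 < 2 < 3 < 4 < 5 < 6 on the vertex set. Then K (dimension 2) consists of the simplices:

  0-simplices (6): [1], [2], [3], [4], [5], [6]
  1-simplices (15): [1,2], [1,3], [1,4], [1,5], [1,6], [2,3], [2,4], [2,5], [2,6], [3,4], [3,5], [3,6], [4,5], [4,6], [5,6]
  2-simplices (10): [1,2,3], [1,2,6], [1,3,4], [1,4,5], [1,5,6], [2,3,5], [2,4,5], [2,4,6], [3,4,6], [3,5,6]

so the chain groups are C_0 ≅ Z^6, C_1 ≅ Z^15, C_2 ≅ Z^10.

The boundary map ∂_1: C_1 → C_0 is given by ∂[p,q] = [q] − [p]. For instance
  ∂[2,5] = [5] − [2].
This gives a 6×15 integer matrix of rank 5; reducing to Smith normal form yields diagonal entries (1,1,1,1,1).

∂_2: C_2 → C_1 sends each 2-simplex [p,q,r] to [q,r] − [p,r] + [p,q]. For instance
  ∂[2,4,5] = [4,5] − [2,5] + [2,4],
  ∂[2,3,5] = [3,5] − [2,5] + [2,3].
As a 15×10 matrix over Z this has rank 10, with invariant factors (1,1,1,1,1,1,1,1,1,2).

Computing H_k = (kernel of ∂_k) / (image of ∂_{k+1}):

  H_0: rank C_0 − rank ∂_1 = 6 − 5 = 1, and the invariant factors of ∂_1 are all 1, so H_0 ≅ Z.
  H_1: rank ker ∂_1 − rank ∂_2 = (15 − 5) − 10 = 0, and ∂_2 has invariant factor 2 > 1, so H_1 ≅ Z/2.
  H_2: rank ker ∂_2 − rank ∂_3 = (10 − 10) − 0 = 0, and there is no ∂_3, so H_2 ≅ 0.

H_0 = Z,  H_1 = Z/2,  H_2 = 0.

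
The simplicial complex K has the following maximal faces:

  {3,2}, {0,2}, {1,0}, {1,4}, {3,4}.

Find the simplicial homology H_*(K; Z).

Order the vertices as 0 < 1 < 2 < 3 < 4. Listing each simplex with vertices in this order, K has dimension 1 with simplices:

  0-simplices (5): [0], [1], [2], [3], [4]
  1-simplices (5): [0,1], [0,2], [1,4], [2,3], [3,4]

Hence C_0 ≅ Z^5, C_1 ≅ Z^5.

∂_1: C_1 → C_0 sends each edge [p,q] (with p < q) to q − p.
This gives a 5×5 integer matrix of rank 4; reducing to Smith normal form yields diagonal entries (1,1,1,1).

Reading off H_k = ker ∂_k / im ∂_{k+1}:

  H_0: rank C_0 − rank ∂_1 = 5 − 4 = 1, and the invariant factors of ∂_1 are all 1, so H_0 ≅ Z.
  H_1: rank ker ∂_1 − rank ∂_2 = (5 − 4) − 0 = 1, and there is no ∂_2, so H_1 ≅ Z.

(K is a triangulation of the circle S^1.)

H_0 = Z,  H_1 = Z.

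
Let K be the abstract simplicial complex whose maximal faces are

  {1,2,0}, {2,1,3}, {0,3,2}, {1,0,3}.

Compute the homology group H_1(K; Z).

H_1 = 0.

We work with the vertex ordering 0 < 1 < 2 < 3. The simplices of K, each written with vertices in increasing order, are:

  0-simplices (4): [0], [1], [2], [3]
  1-simplices (6): [0,1], [0,2], [0,3], [1,2], [1,3], [2,3]
  2-simplices (4): [0,1,2], [0,1,3], [0,2,3], [1,2,3]

giving chain groups C_0 ≅ Z^4, C_1 ≅ Z^6, C_2 ≅ Z^4.

∂_1: C_1 → C_0 sends each edge [p,q] (with p < q) to q − p.
The resulting 4×6 matrix has rank 3, and its Smith normal form has invariant factors (1,1,1).

Boundary ∂_2: C_2 → C_1 maps a triangle to the signed sum of its edges. For instance
  ∂[0,1,2] = [1,2] − [0,2] + [0,1],
  ∂[0,1,3] = [1,3] − [0,3] + [0,1].
This gives a 6×4 integer matrix of rank 3; reducing to Smith normal form yields diagonal entries (1,1,1).

Now H_k = ker ∂_k / im ∂_{k+1}, so:

  H_1: rank ker ∂_1 − rank ∂_2 = (6 − 3) − 3 = 0, and the invariant factors of ∂_2 are all 1, so H_1 = 0.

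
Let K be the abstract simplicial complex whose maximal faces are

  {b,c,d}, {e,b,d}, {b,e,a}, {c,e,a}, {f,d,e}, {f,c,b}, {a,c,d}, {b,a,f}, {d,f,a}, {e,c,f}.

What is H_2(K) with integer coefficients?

Take the total order a < b < c < d < e < f on the vertex set. Then K (dimension 2) consists of the simplices:

  0-simplices (6): a, b, c, d, e, f
  1-simplices (15): ab, ac, ad, ae, af, bc, bd, be, bf, cd, ce, cf, de, df, ef
  2-simplices (10): abe, abf, acd, ace, adf, bcd, bcf, bde, cef, def

so the chain groups are C_0 ≅ Z^6, C_1 ≅ Z^15, C_2 ≅ Z^10.

Boundary ∂_1: C_1 → C_0 maps an edge to its endpoints' difference, ∂[p,q] = q − p.
This gives a 6×15 integer matrix of rank 5; reducing to Smith normal form yields diagonal entries (1,1,1,1,1).

The boundary map ∂_2: C_2 → C_1 sends each 2-simplex [p,q,r] to [q,r] − [p,r] + [p,q]. For instance
  ∂acd = cd − ad + ac,
  ∂adf = df − af + ad.
As a 15×10 matrix over Z this has rank 10, with invariant factors (1,1,1,1,1,1,1,1,1,2).

Reading off H_k = ker ∂_k / im ∂_{k+1}:

  H_2: rank ker ∂_2 − rank ∂_3 = (10 − 10) − 0 = 0, and there is no ∂_3, so H_2 = 0.

H_2 = 0.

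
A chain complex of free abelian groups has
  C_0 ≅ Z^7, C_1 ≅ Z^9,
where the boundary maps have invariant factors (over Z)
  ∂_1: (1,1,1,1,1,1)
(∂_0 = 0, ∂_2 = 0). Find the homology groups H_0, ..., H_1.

H_0: b_0 = 7 − 0 − 6 = 1; torsion from ∂_1 factors > 1: none. So H_0 ≅ Z.
H_1: b_1 = 9 − 6 − 0 = 3; torsion from ∂_2 factors > 1: none. So H_1 ≅ Z^3.

H_0 ≅ Z,  H_1 ≅ Z^3.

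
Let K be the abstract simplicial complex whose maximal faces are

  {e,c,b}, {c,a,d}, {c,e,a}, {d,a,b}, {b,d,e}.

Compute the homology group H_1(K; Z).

H_1 = Z.

Take the total order a < b < c < d < e on the vertex set. Then K (dimension 2) consists of the simplices:

  0-simplices (5): a, b, c, d, e
  1-simplices (10): ab, ac, ad, ae, bc, bd, be, cd, ce, de
  2-simplices (5): abd, acd, ace, bce, bde

so the chain groups are C_0 ≅ Z^5, C_1 ≅ Z^10, C_2 ≅ Z^5.

∂_1: C_1 → C_0 is given by ∂[p,q] = [q] − [p]. For instance
  ∂ac = c − a.
The resulting 5×10 matrix has rank 4, and its Smith normal form has invariant factors (1,1,1,1).

The boundary map ∂_2: C_2 → C_1 acts by ∂[p,q,r] = [q,r] − [p,r] + [p,q]. For instance
  ∂bce = ce − be + bc,
  ∂abd = bd − ad + ab.
This gives a 10×5 integer matrix of rank 5; reducing to Smith normal form yields diagonal entries (1,1,1,1,1).

Computing H_k = (kernel of ∂_k) / (image of ∂_{k+1}):

  H_1: rank ker ∂_1 − rank ∂_2 = (10 − 4) − 5 = 1, and the invariant factors of ∂_2 are all 1, so H_1 = Z.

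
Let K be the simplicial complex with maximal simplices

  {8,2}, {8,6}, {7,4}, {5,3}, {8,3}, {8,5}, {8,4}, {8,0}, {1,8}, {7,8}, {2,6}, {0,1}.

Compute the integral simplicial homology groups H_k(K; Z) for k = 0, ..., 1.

H_0 = Z,  H_1 = Z^4.

Take the total order 0 < 1 < 2 < 3 < 4 < 5 < 6 < 7 < 8 on the vertex set. Then K (dimension 1) consists of the simplices:

  0-simplices (9): [0], [1], [2], [3], [4], [5], [6], [7], [8]
  1-simplices (12): [0,1], [0,8], [1,8], [2,6], [2,8], [3,5], [3,8], [4,7], [4,8], [5,8], [6,8], [7,8]

so the chain groups are C_0 ≅ Z^9, C_1 ≅ Z^12.

∂_1: C_1 → C_0 sends each edge [p,q] (with p < q) to q − p.
This gives a 9×12 integer matrix of rank 8; reducing to Smith normal form yields diagonal entries (1,1,1,1,1,1,1,1).

From H_k ≅ ker(∂_k) / im(∂_{k+1}) we obtain:

  H_0: rank C_0 − rank ∂_1 = 9 − 8 = 1, and the invariant factors of ∂_1 are all 1, so H_0 ≅ Z.
  H_1: rank ker ∂_1 − rank ∂_2 = (12 − 8) − 0 = 4, and there is no ∂_2, so H_1 ≅ Z^4.

As a check, the Euler characteristic is 9 − 12 = -3, which agrees with 1 − 4 = -3.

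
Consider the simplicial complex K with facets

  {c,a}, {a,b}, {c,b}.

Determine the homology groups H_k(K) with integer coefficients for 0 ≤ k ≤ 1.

H_0 ≅ Z,  H_1 ≅ Z.

Take the total order a < b < c on the vertex set. Then K (dimension 1) consists of the simplices:

  0-simplices (3): a, b, c
  1-simplices (3): ab, ac, bc

so the chain groups are C_0 ≅ Z^3, C_1 ≅ Z^3.

The boundary map ∂_1: C_1 → C_0 is given by ∂[p,q] = [q] − [p].
This gives a 3×3 integer matrix of rank 2; reducing to Smith normal form yields diagonal entries (1,1).

Reading off H_k = ker ∂_k / im ∂_{k+1}:

  H_0: rank C_0 − rank ∂_1 = 3 − 2 = 1, and the invariant factors of ∂_1 are all 1, so H_0 = Z.
  H_1: rank ker ∂_1 − rank ∂_2 = (3 − 2) − 0 = 1, and there is no ∂_2, so H_1 = Z.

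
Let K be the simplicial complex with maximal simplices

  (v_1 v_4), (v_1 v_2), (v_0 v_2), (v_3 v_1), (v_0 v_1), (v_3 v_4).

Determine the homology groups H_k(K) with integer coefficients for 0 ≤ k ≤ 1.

H_0 = Z,  H_1 = Z^2.

Take the total order v_0 < v_1 < v_2 < v_3 < v_4 on the vertex set. Then K (dimension 1) consists of the simplices:

  0-simplices (5): [v_0], [v_1], [v_2], [v_3], [v_4]
  1-simplices (6): [v_0,v_1], [v_0,v_2], [v_1,v_2], [v_1,v_3], [v_1,v_4], [v_3,v_4]

giving chain groups C_0 ≅ Z^5, C_1 ≅ Z^6.

Boundary ∂_1: C_1 → C_0 sends each edge [p,q] (with p < q) to q − p. For instance
  ∂[v_1,v_2] = [v_2] − [v_1].
This gives a 5×6 integer matrix of rank 4; reducing to Smith normal form yields diagonal entries (1,1,1,1).

Computing H_k = (kernel of ∂_k) / (image of ∂_{k+1}):

  H_0: rank C_0 − rank ∂_1 = 5 − 4 = 1, and the invariant factors of ∂_1 are all 1, so H_0 ≅ Z.
  H_1: rank ker ∂_1 − rank ∂_2 = (6 − 4) − 0 = 2, and there is no ∂_2, so H_1 ≅ Z^2.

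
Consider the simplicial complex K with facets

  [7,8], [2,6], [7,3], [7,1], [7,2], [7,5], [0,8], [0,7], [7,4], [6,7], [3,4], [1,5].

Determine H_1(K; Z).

H_1 = Z^4.

We work with the vertex ordering 0 < 1 < 2 < 3 < 4 < 5 < 6 < 7 < 8. The simplices of K, each written with vertices in increasing order, are:

  0-simplices (9): [0], [1], [2], [3], [4], [5], [6], [7], [8]
  1-simplices (12): [0,7], [0,8], [1,5], [1,7], [2,6], [2,7], [3,4], [3,7], [4,7], [5,7], [6,7], [7,8]

so the chain groups are C_0 ≅ Z^9, C_1 ≅ Z^12.

Boundary ∂_1: C_1 → C_0 maps an edge to its endpoints' difference, ∂[p,q] = q − p. For instance
  ∂[1,5] = [5] − [1].
This gives a 9×12 integer matrix of rank 8; reducing to Smith normal form yields diagonal entries (1,1,1,1,1,1,1,1).

Computing H_k = (kernel of ∂_k) / (image of ∂_{k+1}):

  H_1: rank ker ∂_1 − rank ∂_2 = (12 − 8) − 0 = 4, and there is no ∂_2, so H_1 = Z^4.

(K is a triangulation of a wedge of 4 circles.)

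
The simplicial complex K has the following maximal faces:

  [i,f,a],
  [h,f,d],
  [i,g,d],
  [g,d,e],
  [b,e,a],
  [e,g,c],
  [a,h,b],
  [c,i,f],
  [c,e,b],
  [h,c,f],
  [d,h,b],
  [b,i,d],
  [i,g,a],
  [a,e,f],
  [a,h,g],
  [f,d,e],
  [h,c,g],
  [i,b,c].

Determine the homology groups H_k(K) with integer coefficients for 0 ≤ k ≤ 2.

Take the total order a < b < c < d < e < f < g < h < i on the vertex set. Then K (dimension 2) consists of the simplices:

  0-simplices (9): a, b, c, d, e, f, g, h, i
  1-simplices (27): ab, ae, af, ag, ah, ai, bc, bd, be, bh, bi, ce, cf, cg, ch, ci, de, df, dg, dh, di, ef, eg, fh, fi, gh, gi
  2-simplices (18): abe, abh, aef, afi, agh, agi, bce, bci, bdh, bdi, ceg, cfh, cfi, cgh, def, deg, dfh, dgi

so the chain groups are C_0 ≅ Z^9, C_1 ≅ Z^27, C_2 ≅ Z^18.

The boundary map ∂_1: C_1 → C_0 sends each edge [p,q] (with p < q) to q − p.
As a 9×27 matrix over Z this has rank 8, with invariant factors (1,1,1,1,1,1,1,1).

Boundary ∂_2: C_2 → C_1 acts by ∂[p,q,r] = [q,r] − [p,r] + [p,q]. For instance
  ∂cgh = gh − ch + cg,
  ∂afi = fi − ai + af.
As a 27×18 matrix over Z this has rank 17, with invariant factors (1,1,1,1,1,1,1,1,1,1,1,1,1,1,1,1,1).

Reading off H_k = ker ∂_k / im ∂_{k+1}:

  H_0: rank C_0 − rank ∂_1 = 9 − 8 = 1, and the invariant factors of ∂_1 are all 1, so H_0 = Z.
  H_1: rank ker ∂_1 − rank ∂_2 = (27 − 8) − 17 = 2, and the invariant factors of ∂_2 are all 1, so H_1 = Z^2.
  H_2: rank ker ∂_2 − rank ∂_3 = (18 − 17) − 0 = 1, and there is no ∂_3, so H_2 = Z.

(K is a triangulation of the torus T^2.)

H_0 ≅ Z,  H_1 ≅ Z^2,  H_2 ≅ Z.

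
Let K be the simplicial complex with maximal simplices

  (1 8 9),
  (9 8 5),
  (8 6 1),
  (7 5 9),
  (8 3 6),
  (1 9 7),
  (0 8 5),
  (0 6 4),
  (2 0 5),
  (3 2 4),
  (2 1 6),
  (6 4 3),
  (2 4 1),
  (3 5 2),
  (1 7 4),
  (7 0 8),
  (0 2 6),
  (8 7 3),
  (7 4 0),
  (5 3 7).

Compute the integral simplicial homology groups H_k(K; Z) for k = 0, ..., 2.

Order the vertices as 0 < 1 < 2 < 3 < 4 < 5 < 6 < 7 < 8 < 9. Listing each simplex with vertices in this order, K has dimension 2 with simplices:

  0-simplices (10): [0], [1], [2], [3], [4], [5], [6], [7], [8], [9]
  1-simplices (30): (30 of them)
  2-simplices (20): (20 of them)

giving chain groups C_0 ≅ Z^10, C_1 ≅ Z^30, C_2 ≅ Z^20.

The boundary map ∂_1: C_1 → C_0 maps an edge to its endpoints' difference, ∂[p,q] = q − p. For instance
  ∂[0,4] = [4] − [0].
The 10×30 boundary matrix has rank 9 and Smith normal form diag(1,1,1,1,1,1,1,1,1).

∂_2: C_2 → C_1 acts by ∂[p,q,r] = [q,r] − [p,r] + [p,q]. For instance
  ∂[0,7,8] = [7,8] − [0,8] + [0,7],
  ∂[0,5,8] = [5,8] − [0,8] + [0,5].
This gives a 30×20 integer matrix of rank 20; reducing to Smith normal form yields diagonal entries (1,1,1,1,1,1,1,1,1,1,1,1,1,1,1,1,1,1,1,2).

Reading off H_k = ker ∂_k / im ∂_{k+1}:

  H_0: rank C_0 − rank ∂_1 = 10 − 9 = 1, and the invariant factors of ∂_1 are all 1, so H_0 ≅ Z.
  H_1: rank ker ∂_1 − rank ∂_2 = (30 − 9) − 20 = 1, and ∂_2 has invariant factor 2 > 1, so H_1 ≅ Z ⊕ Z/2.
  H_2: rank ker ∂_2 − rank ∂_3 = (20 − 20) − 0 = 0, and there is no ∂_3, so H_2 ≅ 0.

H_0 = Z,  H_1 = Z ⊕ Z/2,  H_2 = 0.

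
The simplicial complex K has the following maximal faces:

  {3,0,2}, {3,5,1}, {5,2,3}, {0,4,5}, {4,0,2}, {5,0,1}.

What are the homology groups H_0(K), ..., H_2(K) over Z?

We work with the vertex ordering 0 < 1 < 2 < 3 < 4 < 5. The simplices of K, each written with vertices in increasing order, are:

  0-simplices (6): [0], [1], [2], [3], [4], [5]
  1-simplices (12): [0,1], [0,2], [0,3], [0,4], [0,5], [1,3], [1,5], [2,3], [2,4], [2,5], [3,5], [4,5]
  2-simplices (6): [0,1,5], [0,2,3], [0,2,4], [0,4,5], [1,3,5], [2,3,5]

Hence C_0 ≅ Z^6, C_1 ≅ Z^12, C_2 ≅ Z^6.

∂_1: C_1 → C_0 sends each edge [p,q] (with p < q) to q − p. For instance
  ∂[2,3] = [3] − [2].
The resulting 6×12 matrix has rank 5, and its Smith normal form has invariant factors (1,1,1,1,1).

∂_2: C_2 → C_1 acts by ∂[p,q,r] = [q,r] − [p,r] + [p,q]. For instance
  ∂[0,2,4] = [2,4] − [0,4] + [0,2],
  ∂[0,1,5] = [1,5] − [0,5] + [0,1].
This gives a 12×6 integer matrix of rank 6; reducing to Smith normal form yields diagonal entries (1,1,1,1,1,1).

Now H_k = ker ∂_k / im ∂_{k+1}, so:

  H_0: rank C_0 − rank ∂_1 = 6 − 5 = 1, and the invariant factors of ∂_1 are all 1, so H_0 = Z.
  H_1: rank ker ∂_1 − rank ∂_2 = (12 − 5) − 6 = 1, and the invariant factors of ∂_2 are all 1, so H_1 = Z.
  H_2: rank ker ∂_2 − rank ∂_3 = (6 − 6) − 0 = 0, and there is no ∂_3, so H_2 = 0.

(K is a triangulation of the cylinder S^1 x I.)

H_0 ≅ Z,  H_1 ≅ Z,  H_2 = 0.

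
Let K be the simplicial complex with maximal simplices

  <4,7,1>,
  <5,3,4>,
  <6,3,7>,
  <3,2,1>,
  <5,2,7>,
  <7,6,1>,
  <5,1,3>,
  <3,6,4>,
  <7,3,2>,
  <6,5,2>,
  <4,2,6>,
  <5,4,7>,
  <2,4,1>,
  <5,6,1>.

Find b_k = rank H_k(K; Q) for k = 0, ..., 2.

b_0 = 1, b_1 = 2, b_2 = 1.

We work with the vertex ordering 1 < 2 < 3 < 4 < 5 < 6 < 7. The simplices of K, each written with vertices in increasing order, are:

  0-simplices (7): [1], [2], [3], [4], [5], [6], [7]
  1-simplices (21): [1,2], [1,3], [1,4], [1,5], [1,6], [1,7], [2,3], [2,4], [2,5], [2,6], [2,7], [3,4], [3,5], [3,6], [3,7], [4,5], [4,6], [4,7], [5,6], [5,7], [6,7]
  2-simplices (14): [1,2,3], [1,2,4], [1,3,5], [1,4,7], [1,5,6], [1,6,7], [2,3,7], [2,4,6], [2,5,6], [2,5,7], [3,4,5], [3,4,6], [3,6,7], [4,5,7]

so the chain groups are C_0 ≅ Z^7, C_1 ≅ Z^21, C_2 ≅ Z^14.

∂_1: C_1 → C_0 sends each edge [p,q] (with p < q) to q − p.
This gives a 7×21 integer matrix of rank 6; reducing to Smith normal form yields diagonal entries (1,1,1,1,1,1).

The boundary map ∂_2: C_2 → C_1 maps a triangle to the signed sum of its edges. For instance
  ∂[4,5,7] = [5,7] − [4,7] + [4,5],
  ∂[1,2,3] = [2,3] − [1,3] + [1,2].
The resulting 21×14 matrix has rank 13, and its Smith normal form has invariant factors (1,1,1,1,1,1,1,1,1,1,1,1,1).

Reading off H_k = ker ∂_k / im ∂_{k+1}:

  H_0: rank C_0 − rank ∂_1 = 7 − 6 = 1, and the invariant factors of ∂_1 are all 1, so H_0 ≅ Z.
  H_1: rank ker ∂_1 − rank ∂_2 = (21 − 6) − 13 = 2, and the invariant factors of ∂_2 are all 1, so H_1 ≅ Z^2.
  H_2: rank ker ∂_2 − rank ∂_3 = (14 − 13) − 0 = 1, and there is no ∂_3, so H_2 ≅ Z.

As a check, the Euler characteristic is 7 − 21 + 14 = 0, which agrees with 1 − 2 + 1 = 0.

Hence the Betti numbers are b_0 = 1, b_1 = 2, b_2 = 1.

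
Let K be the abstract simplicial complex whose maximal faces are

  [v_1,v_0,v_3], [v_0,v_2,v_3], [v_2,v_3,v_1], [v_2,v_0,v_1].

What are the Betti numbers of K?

Take the total order v_0 < v_1 < v_2 < v_3 on the vertex set. Then K (dimension 2) consists of the simplices:

  0-simplices (4): [v_0], [v_1], [v_2], [v_3]
  1-simplices (6): [v_0,v_1], [v_0,v_2], [v_0,v_3], [v_1,v_2], [v_1,v_3], [v_2,v_3]
  2-simplices (4): [v_0,v_1,v_2], [v_0,v_1,v_3], [v_0,v_2,v_3], [v_1,v_2,v_3]

Hence C_0 ≅ Z^4, C_1 ≅ Z^6, C_2 ≅ Z^4.

The boundary map ∂_1: C_1 → C_0 maps an edge to its endpoints' difference, ∂[p,q] = q − p. For instance
  ∂[v_0,v_1] = [v_1] − [v_0].
The 4×6 boundary matrix has rank 3 and Smith normal form diag(1,1,1).

∂_2: C_2 → C_1 acts by ∂[p,q,r] = [q,r] − [p,r] + [p,q]. For instance
  ∂[v_0,v_1,v_3] = [v_1,v_3] − [v_0,v_3] + [v_0,v_1],
  ∂[v_0,v_1,v_2] = [v_1,v_2] − [v_0,v_2] + [v_0,v_1].
The resulting 6×4 matrix has rank 3, and its Smith normal form has invariant factors (1,1,1).

From H_k ≅ ker(∂_k) / im(∂_{k+1}) we obtain:

  H_0: rank C_0 − rank ∂_1 = 4 − 3 = 1, and the invariant factors of ∂_1 are all 1, so H_0 = Z.
  H_1: rank ker ∂_1 − rank ∂_2 = (6 − 3) − 3 = 0, and the invariant factors of ∂_2 are all 1, so H_1 = 0.
  H_2: rank ker ∂_2 − rank ∂_3 = (4 − 3) − 0 = 1, and there is no ∂_3, so H_2 = Z.

As a check, the Euler characteristic is 4 − 6 + 4 = 2, which agrees with 1 − 0 + 1 = 2.
(K is a triangulation of the 2-sphere S^2.)

Hence the Betti numbers are b_0 = 1, b_1 = 0, b_2 = 1.

b_0 = 1, b_1 = 0, b_2 = 1.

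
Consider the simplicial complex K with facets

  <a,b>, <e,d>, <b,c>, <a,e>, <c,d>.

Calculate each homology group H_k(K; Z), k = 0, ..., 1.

K has 5 vertices, 5 edges.
rank ∂_0 = 0, rank ∂_1 = 4 ⇒ b_0 = 5 − 0 − 4 = 1; all invariant factors of ∂_1 are 1 so no torsion. So H_0 = Z.
rank ∂_1 = 4, rank ∂_2 = 0 ⇒ b_1 = 5 − 4 − 0 = 1. So H_1 = Z.

H_0 = Z,  H_1 = Z.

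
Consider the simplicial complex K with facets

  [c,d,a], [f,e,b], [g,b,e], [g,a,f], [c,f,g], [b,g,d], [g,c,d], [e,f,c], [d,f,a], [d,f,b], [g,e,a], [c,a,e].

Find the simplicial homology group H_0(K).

H_0 ≅ Z.

Fix the vertex order a < b < c < d < e < f < g and write every simplex with vertices in increasing order. Then dim K = 2 and the simplices of K are:

  0-simplices (7): a, b, c, d, e, f, g
  1-simplices (18): ac, ad, ae, af, ag, bd, be, bf, bg, cd, ce, cf, cg, df, dg, ef, eg, fg
  2-simplices (12): acd, ace, adf, aeg, afg, bdf, bdg, bef, beg, cdg, cef, cfg

Hence C_0 ≅ Z^7, C_1 ≅ Z^18, C_2 ≅ Z^12.

The boundary map ∂_1: C_1 → C_0 sends each edge [p,q] (with p < q) to q − p.
The resulting 7×18 matrix has rank 6, and its Smith normal form has invariant factors (1,1,1,1,1,1).

∂_2: C_2 → C_1 maps a triangle to the signed sum of its edges. For instance
  ∂bdf = df − bf + bd,
  ∂adf = df − af + ad.
As a 18×12 matrix over Z this has rank 12, with invariant factors (1,1,1,1,1,1,1,1,1,1,1,2).

Reading off H_k = ker ∂_k / im ∂_{k+1}:

  H_0: rank C_0 − rank ∂_1 = 7 − 6 = 1, and the invariant factors of ∂_1 are all 1, so H_0 ≅ Z.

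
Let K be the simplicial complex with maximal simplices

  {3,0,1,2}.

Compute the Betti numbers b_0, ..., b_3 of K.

Take the total order 0 < 1 < 2 < 3 on the vertex set. Then K (dimension 3) consists of the simplices:

  0-simplices (4): [0], [1], [2], [3]
  1-simplices (6): [0,1], [0,2], [0,3], [1,2], [1,3], [2,3]
  2-simplices (4): [0,1,2], [0,1,3], [0,2,3], [1,2,3]
  3-simplices (1): [0,1,2,3]

Hence C_0 ≅ Z^4, C_1 ≅ Z^6, C_2 ≅ Z^4, C_3 ≅ Z^1.

∂_1: C_1 → C_0 sends each edge [p,q] (with p < q) to q − p.
This gives a 4×6 integer matrix of rank 3; reducing to Smith normal form yields diagonal entries (1,1,1).

The boundary map ∂_2: C_2 → C_1 sends each 2-simplex [p,q,r] to [q,r] − [p,r] + [p,q]. For instance
  ∂[0,2,3] = [2,3] − [0,3] + [0,2],
  ∂[0,1,3] = [1,3] − [0,3] + [0,1].
The resulting 6×4 matrix has rank 3, and its Smith normal form has invariant factors (1,1,1).

Boundary ∂_3: C_3 → C_2 sends each 3-simplex σ to the alternating sum Σ_i (−1)^i (σ with its i-th vertex removed). For instance
  ∂[0,1,2,3] = [1,2,3] − [0,2,3] + [0,1,3] − [0,1,2].
As a 4×1 matrix over Z this has rank 1, with invariant factors (1).

Computing H_k = (kernel of ∂_k) / (image of ∂_{k+1}):

  H_0: rank C_0 − rank ∂_1 = 4 − 3 = 1, and the invariant factors of ∂_1 are all 1, so H_0 ≅ Z.
  H_1: rank ker ∂_1 − rank ∂_2 = (6 − 3) − 3 = 0, and the invariant factors of ∂_2 are all 1, so H_1 ≅ 0.
  H_2: rank ker ∂_2 − rank ∂_3 = (4 − 3) − 1 = 0, and the invariant factors of ∂_3 are all 1, so H_2 ≅ 0.
  H_3: rank ker ∂_3 − rank ∂_4 = (1 − 1) − 0 = 0, and there is no ∂_4, so H_3 ≅ 0.

(K is a triangulation of the 3-simplex.)

Hence the Betti numbers are b_0 = 1, b_1 = 0, b_2 = 0, b_3 = 0.

b_0 = 1, b_1 = 0, b_2 = 0, b_3 = 0.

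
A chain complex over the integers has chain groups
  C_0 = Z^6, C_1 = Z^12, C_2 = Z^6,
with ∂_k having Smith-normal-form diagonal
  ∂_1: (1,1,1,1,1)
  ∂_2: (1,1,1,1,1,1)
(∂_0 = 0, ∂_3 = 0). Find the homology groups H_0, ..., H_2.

H_0 ≅ Z,  H_1 ≅ Z,  H_2 = 0.

H_0: b_0 = 6 − 0 − 5 = 1; torsion from ∂_1 factors > 1: none. So H_0 ≅ Z.
H_1: b_1 = 12 − 5 − 6 = 1; torsion from ∂_2 factors > 1: none. So H_1 ≅ Z.
H_2: b_2 = 6 − 6 − 0 = 0; torsion from ∂_3 factors > 1: none. So H_2 ≅ 0.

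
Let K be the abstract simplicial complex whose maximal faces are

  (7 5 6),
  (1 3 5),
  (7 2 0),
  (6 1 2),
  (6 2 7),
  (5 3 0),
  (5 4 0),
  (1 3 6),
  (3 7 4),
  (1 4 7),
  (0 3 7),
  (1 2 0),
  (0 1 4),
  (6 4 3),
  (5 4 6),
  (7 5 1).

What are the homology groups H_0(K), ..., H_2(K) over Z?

Order the vertices as 0 < 1 < 2 < 3 < 4 < 5 < 6 < 7. Listing each simplex with vertices in this order, K has dimension 2 with simplices:

  0-simplices (8): [0], [1], [2], [3], [4], [5], [6], [7]
  1-simplices (24): (24 of them)
  2-simplices (16): [0,1,2], [0,1,4], [0,2,7], [0,3,5], [0,3,7], [0,4,5], [1,2,6], [1,3,5], [1,3,6], [1,4,7], [1,5,7], [2,6,7], [3,4,6], [3,4,7], [4,5,6], [5,6,7]

so the chain groups are C_0 ≅ Z^8, C_1 ≅ Z^24, C_2 ≅ Z^16.

∂_1: C_1 → C_0 sends each edge [p,q] (with p < q) to q − p.
The 8×24 boundary matrix has rank 7 and Smith normal form diag(1,1,1,1,1,1,1).

Boundary ∂_2: C_2 → C_1 sends each 2-simplex [p,q,r] to [q,r] − [p,r] + [p,q]. For instance
  ∂[0,1,2] = [1,2] − [0,2] + [0,1],
  ∂[0,4,5] = [4,5] − [0,5] + [0,4].
The 24×16 boundary matrix has rank 15 and Smith normal form diag(1,1,1,1,1,1,1,1,1,1,1,1,1,1,1).

From H_k ≅ ker(∂_k) / im(∂_{k+1}) we obtain:

  H_0: rank C_0 − rank ∂_1 = 8 − 7 = 1, and the invariant factors of ∂_1 are all 1, so H_0 ≅ Z.
  H_1: rank ker ∂_1 − rank ∂_2 = (24 − 7) − 15 = 2, and the invariant factors of ∂_2 are all 1, so H_1 ≅ Z^2.
  H_2: rank ker ∂_2 − rank ∂_3 = (16 − 15) − 0 = 1, and there is no ∂_3, so H_2 ≅ Z.

(K is a triangulation of the torus T^2.)

H_0 ≅ Z,  H_1 ≅ Z^2,  H_2 ≅ Z.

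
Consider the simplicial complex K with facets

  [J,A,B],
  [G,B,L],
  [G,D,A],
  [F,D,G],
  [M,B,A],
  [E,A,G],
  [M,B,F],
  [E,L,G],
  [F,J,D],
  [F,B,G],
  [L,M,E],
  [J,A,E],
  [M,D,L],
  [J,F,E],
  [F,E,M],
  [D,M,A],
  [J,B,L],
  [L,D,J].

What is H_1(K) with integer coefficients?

Take the total order A < B < D < E < F < G < J < L < M on the vertex set. Then K (dimension 2) consists of the simplices:

  0-simplices (9): A, B, D, E, F, G, J, L, M
  1-simplices (27): AB, AD, AE, AG, AJ, AM, BF, BG, BJ, BL, BM, DF, DG, DJ, DL, DM, EF, EG, EJ, EL, EM, FG, FJ, FM, GL, JL, LM
  2-simplices (18): ABJ, ABM, ADG, ADM, AEG, AEJ, BFG, BFM, BGL, BJL, DFG, DFJ, DJL, DLM, EFJ, EFM, EGL, ELM

giving chain groups C_0 ≅ Z^9, C_1 ≅ Z^27, C_2 ≅ Z^18.

The boundary map ∂_1: C_1 → C_0 maps an edge to its endpoints' difference, ∂[p,q] = q − p. For instance
  ∂AE = E − A.
This gives a 9×27 integer matrix of rank 8; reducing to Smith normal form yields diagonal entries (1,1,1,1,1,1,1,1).

Boundary ∂_2: C_2 → C_1 acts by ∂[p,q,r] = [q,r] − [p,r] + [p,q]. For instance
  ∂BFM = FM − BM + BF,
  ∂ABJ = BJ − AJ + AB.
The resulting 27×18 matrix has rank 17, and its Smith normal form has invariant factors (1,1,1,1,1,1,1,1,1,1,1,1,1,1,1,1,1).

Now H_k = ker ∂_k / im ∂_{k+1}, so:

  H_1: rank ker ∂_1 − rank ∂_2 = (27 − 8) − 17 = 2, and the invariant factors of ∂_2 are all 1, so H_1 ≅ Z^2.

H_1 ≅ Z^2.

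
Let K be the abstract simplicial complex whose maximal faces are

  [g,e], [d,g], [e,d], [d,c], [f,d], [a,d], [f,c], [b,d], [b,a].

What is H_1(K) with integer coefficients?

H_1 ≅ Z^3.

Fix the vertex order a < b < c < d < e < f < g and write every simplex with vertices in increasing order. Then dim K = 1 and the simplices of K are:

  0-simplices (7): a, b, c, d, e, f, g
  1-simplices (9): ab, ad, bd, cd, cf, de, df, dg, eg

Hence C_0 ≅ Z^7, C_1 ≅ Z^9.

The boundary map ∂_1: C_1 → C_0 maps an edge to its endpoints' difference, ∂[p,q] = q − p. For instance
  ∂ab = b − a.
As a 7×9 matrix over Z this has rank 6, with invariant factors (1,1,1,1,1,1).

Computing H_k = (kernel of ∂_k) / (image of ∂_{k+1}):

  H_1: rank ker ∂_1 − rank ∂_2 = (9 − 6) − 0 = 3, and there is no ∂_2, so H_1 ≅ Z^3.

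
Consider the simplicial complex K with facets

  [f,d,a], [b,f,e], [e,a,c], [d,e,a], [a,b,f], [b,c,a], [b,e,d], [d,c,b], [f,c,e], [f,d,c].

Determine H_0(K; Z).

Order the vertices as a < b < c < d < e < f. Listing each simplex with vertices in this order, K has dimension 2 with simplices:

  0-simplices (6): a, b, c, d, e, f
  1-simplices (15): ab, ac, ad, ae, af, bc, bd, be, bf, cd, ce, cf, de, df, ef
  2-simplices (10): abc, abf, ace, ade, adf, bcd, bde, bef, cdf, cef

giving chain groups C_0 ≅ Z^6, C_1 ≅ Z^15, C_2 ≅ Z^10.

Boundary ∂_1: C_1 → C_0 maps an edge to its endpoints' difference, ∂[p,q] = q − p. For instance
  ∂be = e − b.
The 6×15 boundary matrix has rank 5 and Smith normal form diag(1,1,1,1,1).

Boundary ∂_2: C_2 → C_1 sends each 2-simplex [p,q,r] to [q,r] − [p,r] + [p,q]. For instance
  ∂ace = ce − ae + ac,
  ∂cdf = df − cf + cd.
This gives a 15×10 integer matrix of rank 10; reducing to Smith normal form yields diagonal entries (1,1,1,1,1,1,1,1,1,2).

Now H_k = ker ∂_k / im ∂_{k+1}, so:

  H_0: rank C_0 − rank ∂_1 = 6 − 5 = 1, and the invariant factors of ∂_1 are all 1, so H_0 = Z.

(K is a triangulation of the real projective plane RP^2.)

H_0 = Z.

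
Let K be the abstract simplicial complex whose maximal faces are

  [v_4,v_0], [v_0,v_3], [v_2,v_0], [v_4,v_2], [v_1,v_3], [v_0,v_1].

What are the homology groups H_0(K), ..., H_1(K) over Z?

Fix the vertex order v_0 < v_1 < v_2 < v_3 < v_4 and write every simplex with vertices in increasing order. Then dim K = 1 and the simplices of K are:

  0-simplices (5): [v_0], [v_1], [v_2], [v_3], [v_4]
  1-simplices (6): [v_0,v_1], [v_0,v_2], [v_0,v_3], [v_0,v_4], [v_1,v_3], [v_2,v_4]

so the chain groups are C_0 ≅ Z^5, C_1 ≅ Z^6.

Boundary ∂_1: C_1 → C_0 sends each edge [p,q] (with p < q) to q − p.
This gives a 5×6 integer matrix of rank 4; reducing to Smith normal form yields diagonal entries (1,1,1,1).

Now H_k = ker ∂_k / im ∂_{k+1}, so:

  H_0: rank C_0 − rank ∂_1 = 5 − 4 = 1, and the invariant factors of ∂_1 are all 1, so H_0 ≅ Z.
  H_1: rank ker ∂_1 − rank ∂_2 = (6 − 4) − 0 = 2, and there is no ∂_2, so H_1 ≅ Z^2.

H_0 = Z,  H_1 = Z^2.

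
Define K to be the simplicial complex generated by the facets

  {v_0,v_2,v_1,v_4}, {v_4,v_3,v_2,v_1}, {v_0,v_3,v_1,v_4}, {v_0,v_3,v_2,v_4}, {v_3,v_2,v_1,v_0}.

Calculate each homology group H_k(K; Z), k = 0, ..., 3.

H_0 = Z,  H_1 = 0,  H_2 = 0,  H_3 = Z.

Take the total order v_0 < v_1 < v_2 < v_3 < v_4 on the vertex set. Then K (dimension 3) consists of the simplices:

  0-simplices (5): [v_0], [v_1], [v_2], [v_3], [v_4]
  1-simplices (10): [v_0,v_1], [v_0,v_2], [v_0,v_3], [v_0,v_4], [v_1,v_2], [v_1,v_3], [v_1,v_4], [v_2,v_3], [v_2,v_4], [v_3,v_4]
  2-simplices (10): [v_0,v_1,v_2], [v_0,v_1,v_3], [v_0,v_1,v_4], [v_0,v_2,v_3], [v_0,v_2,v_4], [v_0,v_3,v_4], [v_1,v_2,v_3], [v_1,v_2,v_4], [v_1,v_3,v_4], [v_2,v_3,v_4]
  3-simplices (5): [v_0,v_1,v_2,v_3], [v_0,v_1,v_2,v_4], [v_0,v_1,v_3,v_4], [v_0,v_2,v_3,v_4], [v_1,v_2,v_3,v_4]

so the chain groups are C_0 ≅ Z^5, C_1 ≅ Z^10, C_2 ≅ Z^10, C_3 ≅ Z^5.

The boundary map ∂_1: C_1 → C_0 maps an edge to its endpoints' difference, ∂[p,q] = q − p. For instance
  ∂[v_0,v_1] = [v_1] − [v_0].
This gives a 5×10 integer matrix of rank 4; reducing to Smith normal form yields diagonal entries (1,1,1,1).

Boundary ∂_2: C_2 → C_1 acts by ∂[p,q,r] = [q,r] − [p,r] + [p,q]. For instance
  ∂[v_0,v_1,v_2] = [v_1,v_2] − [v_0,v_2] + [v_0,v_1],
  ∂[v_0,v_1,v_3] = [v_1,v_3] − [v_0,v_3] + [v_0,v_1].
The 10×10 boundary matrix has rank 6 and Smith normal form diag(1,1,1,1,1,1).

∂_3: C_3 → C_2 sends each 3-simplex σ to the alternating sum Σ_i (−1)^i (σ with its i-th vertex removed). For instance
  ∂[v_0,v_1,v_2,v_3] = [v_1,v_2,v_3] − [v_0,v_2,v_3] + [v_0,v_1,v_3] − [v_0,v_1,v_2],
  ∂[v_1,v_2,v_3,v_4] = [v_2,v_3,v_4] − [v_1,v_3,v_4] + [v_1,v_2,v_4] − [v_1,v_2,v_3].
This gives a 10×5 integer matrix of rank 4; reducing to Smith normal form yields diagonal entries (1,1,1,1).

Computing H_k = (kernel of ∂_k) / (image of ∂_{k+1}):

  H_0: rank C_0 − rank ∂_1 = 5 − 4 = 1, and the invariant factors of ∂_1 are all 1, so H_0 = Z.
  H_1: rank ker ∂_1 − rank ∂_2 = (10 − 4) − 6 = 0, and the invariant factors of ∂_2 are all 1, so H_1 = 0.
  H_2: rank ker ∂_2 − rank ∂_3 = (10 − 6) − 4 = 0, and the invariant factors of ∂_3 are all 1, so H_2 = 0.
  H_3: rank ker ∂_3 − rank ∂_4 = (5 − 4) − 0 = 1, and there is no ∂_4, so H_3 = Z.

As a check, the Euler characteristic is 5 − 10 + 10 − 5 = 0, which agrees with 1 − 0 + 0 − 1 = 0.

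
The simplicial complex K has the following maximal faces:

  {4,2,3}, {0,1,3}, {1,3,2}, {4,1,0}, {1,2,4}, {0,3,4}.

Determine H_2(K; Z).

Order the vertices as 0 < 1 < 2 < 3 < 4. Listing each simplex with vertices in this order, K has dimension 2 with simplices:

  0-simplices (5): [0], [1], [2], [3], [4]
  1-simplices (9): [0,1], [0,3], [0,4], [1,2], [1,3], [1,4], [2,3], [2,4], [3,4]
  2-simplices (6): [0,1,3], [0,1,4], [0,3,4], [1,2,3], [1,2,4], [2,3,4]

giving chain groups C_0 ≅ Z^5, C_1 ≅ Z^9, C_2 ≅ Z^6.

Boundary ∂_1: C_1 → C_0 maps an edge to its endpoints' difference, ∂[p,q] = q − p. For instance
  ∂[2,4] = [4] − [2].
This gives a 5×9 integer matrix of rank 4; reducing to Smith normal form yields diagonal entries (1,1,1,1).

∂_2: C_2 → C_1 maps a triangle to the signed sum of its edges. For instance
  ∂[0,1,4] = [1,4] − [0,4] + [0,1],
  ∂[1,2,3] = [2,3] − [1,3] + [1,2].
The 9×6 boundary matrix has rank 5 and Smith normal form diag(1,1,1,1,1).

Now H_k = ker ∂_k / im ∂_{k+1}, so:

  H_2: rank ker ∂_2 − rank ∂_3 = (6 − 5) − 0 = 1, and there is no ∂_3, so H_2 = Z.

H_2 ≅ Z.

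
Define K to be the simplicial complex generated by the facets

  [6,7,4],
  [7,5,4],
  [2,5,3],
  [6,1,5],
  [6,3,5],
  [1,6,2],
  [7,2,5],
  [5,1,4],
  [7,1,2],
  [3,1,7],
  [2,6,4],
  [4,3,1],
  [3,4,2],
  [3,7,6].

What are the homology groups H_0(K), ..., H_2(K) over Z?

H_0 = Z,  H_1 = Z^2,  H_2 = Z.

K has 7 vertices, 21 edges, 14 triangles.
rank ∂_0 = 0, rank ∂_1 = 6 ⇒ b_0 = 7 − 0 − 6 = 1; all invariant factors of ∂_1 are 1 so no torsion. So H_0 ≅ Z.
rank ∂_1 = 6, rank ∂_2 = 13 ⇒ b_1 = 21 − 6 − 13 = 2; all invariant factors of ∂_2 are 1 so no torsion. So H_1 ≅ Z^2.
rank ∂_2 = 13, rank ∂_3 = 0 ⇒ b_2 = 14 − 13 − 0 = 1. So H_2 ≅ Z.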